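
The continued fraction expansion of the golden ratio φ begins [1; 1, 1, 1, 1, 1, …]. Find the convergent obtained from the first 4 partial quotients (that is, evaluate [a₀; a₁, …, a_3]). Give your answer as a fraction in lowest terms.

5/3

Start with 1.
1 + 1/(1/1) = 1 + 1/1 = 2/1
1 + 1/(2/1) = 1 + 1/2 = 3/2
1 + 1/(3/2) = 1 + 2/3 = 5/3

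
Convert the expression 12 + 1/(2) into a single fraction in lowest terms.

Starting at the tail and folding back:
Start with 2.
12 + 1/(2/1) = 12 + 1/2 = 25/2

25/2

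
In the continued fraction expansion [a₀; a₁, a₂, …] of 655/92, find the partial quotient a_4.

3

⌊655/92⌋ = 7, remainder 11
⌊92/11⌋ = 8, remainder 4
⌊11/4⌋ = 2, remainder 3
⌊4/3⌋ = 1, remainder 1
⌊3/1⌋ = 3, remainder 0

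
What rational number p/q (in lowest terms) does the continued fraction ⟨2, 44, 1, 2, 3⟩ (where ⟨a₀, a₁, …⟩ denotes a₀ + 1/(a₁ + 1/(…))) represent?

904/447

Collapse the nested fraction from the inside out:
Start with 3.
2 + 1/(3/1) = 2 + 1/3 = 7/3
1 + 1/(7/3) = 1 + 3/7 = 10/7
44 + 1/(10/7) = 44 + 7/10 = 447/10
2 + 1/(447/10) = 2 + 10/447 = 904/447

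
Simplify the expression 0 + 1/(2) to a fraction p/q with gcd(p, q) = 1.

1/2

Use the convergent recurrence hₖ = aₖ·hₖ₋₁ + hₖ₋₂ (and likewise for the denominators kₖ):
a_0 = 0: 0/1
a_1 = 2: 1/2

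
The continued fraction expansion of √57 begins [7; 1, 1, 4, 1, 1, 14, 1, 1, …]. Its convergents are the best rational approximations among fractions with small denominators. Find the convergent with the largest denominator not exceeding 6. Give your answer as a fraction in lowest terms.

15/2

a_0 = 7: 7/1  (≤ bound)
a_1 = 1: 8/1  (≤ bound)
a_2 = 1: 15/2  (≤ bound)
a_3 = 4: 68/9  (> 6, stop)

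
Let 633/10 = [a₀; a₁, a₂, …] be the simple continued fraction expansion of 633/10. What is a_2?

Apply division with remainder until the remainder is 0:
633 = 63·10 + 3, so a_0 = 63
10 = 3·3 + 1, so a_1 = 3
3 = 3·1 + 0, so a_2 = 3

3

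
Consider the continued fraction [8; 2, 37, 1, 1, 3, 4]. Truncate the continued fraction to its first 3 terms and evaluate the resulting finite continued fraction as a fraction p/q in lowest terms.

637/75

a_0 = 8: 8/1
a_1 = 2: 17/2
a_2 = 37: 637/75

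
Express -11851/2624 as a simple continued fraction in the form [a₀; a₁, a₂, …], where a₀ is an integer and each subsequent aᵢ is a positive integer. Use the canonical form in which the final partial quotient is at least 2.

[-5; 2, 14, 1, 3, 10, 2]

-11851 ÷ 2624 → quotient -5, remainder 1269
2624 ÷ 1269 → quotient 2, remainder 86
1269 ÷ 86 → quotient 14, remainder 65
86 ÷ 65 → quotient 1, remainder 21
65 ÷ 21 → quotient 3, remainder 2
21 ÷ 2 → quotient 10, remainder 1
2 ÷ 1 → quotient 2, remainder 0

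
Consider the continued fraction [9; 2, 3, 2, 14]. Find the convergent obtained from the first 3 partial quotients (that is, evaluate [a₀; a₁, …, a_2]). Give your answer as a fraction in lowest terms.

66/7

a_0 = 9: 9/1
a_1 = 2: 19/2
a_2 = 3: 66/7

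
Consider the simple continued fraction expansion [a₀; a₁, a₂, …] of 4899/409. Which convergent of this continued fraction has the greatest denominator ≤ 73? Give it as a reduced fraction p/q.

a_0 = 11: 11/1  (≤ bound)
a_1 = 1: 12/1  (≤ bound)
a_2 = 44: 539/45  (≤ bound)
a_3 = 2: 1090/91  (> 73, stop)

539/45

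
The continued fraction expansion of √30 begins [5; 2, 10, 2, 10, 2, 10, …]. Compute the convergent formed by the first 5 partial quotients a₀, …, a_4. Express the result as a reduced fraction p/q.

2525/461

a_0 = 5: 5/1
a_1 = 2: 11/2
a_2 = 10: 115/21
a_3 = 2: 241/44
a_4 = 10: 2525/461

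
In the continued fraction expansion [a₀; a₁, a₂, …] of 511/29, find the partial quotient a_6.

Apply division with remainder until the remainder is 0:
⌊511/29⌋ = 17, remainder 18
⌊29/18⌋ = 1, remainder 11
⌊18/11⌋ = 1, remainder 7
⌊11/7⌋ = 1, remainder 4
⌊7/4⌋ = 1, remainder 3
⌊4/3⌋ = 1, remainder 1
⌊3/1⌋ = 3, remainder 0

3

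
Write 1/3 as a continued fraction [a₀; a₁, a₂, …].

Repeatedly divide and take the remainder:
1 ÷ 3 → quotient 0, remainder 1
3 ÷ 1 → quotient 3, remainder 0

[0; 3]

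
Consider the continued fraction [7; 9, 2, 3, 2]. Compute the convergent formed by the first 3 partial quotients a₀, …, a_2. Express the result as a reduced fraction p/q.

135/19

Compute successive convergents:
a_0 = 7: 7/1
a_1 = 9: 64/9
a_2 = 2: 135/19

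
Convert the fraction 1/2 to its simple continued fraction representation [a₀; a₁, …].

Run the Euclidean algorithm, recording each quotient:
1 = 0·2 + 1, so a_0 = 0
2 = 2·1 + 0, so a_1 = 2

[0; 2]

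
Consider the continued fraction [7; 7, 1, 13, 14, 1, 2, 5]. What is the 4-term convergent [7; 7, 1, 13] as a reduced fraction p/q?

Start with 13.
1 + 1/(13/1) = 1 + 1/13 = 14/13
7 + 1/(14/13) = 7 + 13/14 = 111/14
7 + 1/(111/14) = 7 + 14/111 = 791/111

791/111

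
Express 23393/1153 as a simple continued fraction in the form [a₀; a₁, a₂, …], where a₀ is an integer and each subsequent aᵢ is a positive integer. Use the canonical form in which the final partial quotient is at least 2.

[20; 3, 2, 6, 6, 4]

23393 = 20·1153 + 333, so a_0 = 20
1153 = 3·333 + 154, so a_1 = 3
333 = 2·154 + 25, so a_2 = 2
154 = 6·25 + 4, so a_3 = 6
25 = 6·4 + 1, so a_4 = 6
4 = 4·1 + 0, so a_5 = 4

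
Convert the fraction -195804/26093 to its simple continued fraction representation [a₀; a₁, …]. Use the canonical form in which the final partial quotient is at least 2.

[-8; 2, 60, 1, 3, 53]

Repeatedly divide and take the remainder:
⌊-195804/26093⌋ = -8, remainder 12940
⌊26093/12940⌋ = 2, remainder 213
⌊12940/213⌋ = 60, remainder 160
⌊213/160⌋ = 1, remainder 53
⌊160/53⌋ = 3, remainder 1
⌊53/1⌋ = 53, remainder 0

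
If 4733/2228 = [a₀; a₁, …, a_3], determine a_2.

23

4733 ÷ 2228 → quotient 2, remainder 277
2228 ÷ 277 → quotient 8, remainder 12
277 ÷ 12 → quotient 23, remainder 1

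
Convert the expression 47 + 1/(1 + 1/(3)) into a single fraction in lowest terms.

Compute successive convergents:
a_0 = 47: 47/1
a_1 = 1: 48/1
a_2 = 3: 191/4

191/4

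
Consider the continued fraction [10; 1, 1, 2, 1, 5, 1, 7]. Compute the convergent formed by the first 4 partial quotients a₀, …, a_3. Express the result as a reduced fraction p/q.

Work from the innermost term outward:
Start with 2.
1 + 1/(2/1) = 1 + 1/2 = 3/2
1 + 1/(3/2) = 1 + 2/3 = 5/3
10 + 1/(5/3) = 10 + 3/5 = 53/5

53/5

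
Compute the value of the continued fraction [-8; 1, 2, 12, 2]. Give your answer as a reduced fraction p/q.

Collapse the nested fraction from the inside out:
Start with 2.
12 + 1/(2/1) = 12 + 1/2 = 25/2
2 + 1/(25/2) = 2 + 2/25 = 52/25
1 + 1/(52/25) = 1 + 25/52 = 77/52
-8 + 1/(77/52) = -8 + 52/77 = -564/77

-564/77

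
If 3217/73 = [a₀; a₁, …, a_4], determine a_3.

1

3217 = 44·73 + 5, so a_0 = 44
73 = 14·5 + 3, so a_1 = 14
5 = 1·3 + 2, so a_2 = 1
3 = 1·2 + 1, so a_3 = 1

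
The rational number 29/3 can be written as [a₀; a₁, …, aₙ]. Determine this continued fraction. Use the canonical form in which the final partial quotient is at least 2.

Run the Euclidean algorithm, recording each quotient:
29 ÷ 3 → quotient 9, remainder 2
3 ÷ 2 → quotient 1, remainder 1
2 ÷ 1 → quotient 2, remainder 0

[9; 1, 2]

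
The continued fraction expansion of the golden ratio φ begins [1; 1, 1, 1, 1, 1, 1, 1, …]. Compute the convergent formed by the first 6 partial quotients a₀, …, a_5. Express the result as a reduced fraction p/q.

13/8

Build up convergents one term at a time:
a_0 = 1: 1/1
a_1 = 1: 2/1
a_2 = 1: 3/2
a_3 = 1: 5/3
a_4 = 1: 8/5
a_5 = 1: 13/8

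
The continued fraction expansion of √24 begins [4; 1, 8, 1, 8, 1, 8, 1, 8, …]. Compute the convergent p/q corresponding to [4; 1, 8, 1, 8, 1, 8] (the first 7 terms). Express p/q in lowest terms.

Start with 8.
1 + 1/(8/1) = 1 + 1/8 = 9/8
8 + 1/(9/8) = 8 + 8/9 = 80/9
1 + 1/(80/9) = 1 + 9/80 = 89/80
8 + 1/(89/80) = 8 + 80/89 = 792/89
1 + 1/(792/89) = 1 + 89/792 = 881/792
4 + 1/(881/792) = 4 + 792/881 = 4316/881

4316/881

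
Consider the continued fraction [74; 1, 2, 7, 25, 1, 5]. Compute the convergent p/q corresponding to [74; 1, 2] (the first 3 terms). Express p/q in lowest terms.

Build up convergents one term at a time:
a_0 = 74: 74/1
a_1 = 1: 75/1
a_2 = 2: 224/3

224/3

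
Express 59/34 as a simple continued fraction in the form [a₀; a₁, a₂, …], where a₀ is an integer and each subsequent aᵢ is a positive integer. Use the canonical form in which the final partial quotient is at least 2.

[1; 1, 2, 1, 3, 2]

Run the Euclidean algorithm, recording each quotient:
59 ÷ 34 → quotient 1, remainder 25
34 ÷ 25 → quotient 1, remainder 9
25 ÷ 9 → quotient 2, remainder 7
9 ÷ 7 → quotient 1, remainder 2
7 ÷ 2 → quotient 3, remainder 1
2 ÷ 1 → quotient 2, remainder 0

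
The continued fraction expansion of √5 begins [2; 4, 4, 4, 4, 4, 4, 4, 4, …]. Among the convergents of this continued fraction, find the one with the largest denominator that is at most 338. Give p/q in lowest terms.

682/305

a_0 = 2: 2/1  (≤ bound)
a_1 = 4: 9/4  (≤ bound)
a_2 = 4: 38/17  (≤ bound)
a_3 = 4: 161/72  (≤ bound)
a_4 = 4: 682/305  (≤ bound)
a_5 = 4: 2889/1292  (> 338, stop)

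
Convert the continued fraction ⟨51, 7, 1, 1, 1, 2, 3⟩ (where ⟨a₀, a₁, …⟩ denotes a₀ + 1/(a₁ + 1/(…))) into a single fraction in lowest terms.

10533/206

a_0 = 51: 51/1
a_1 = 7: 358/7
a_2 = 1: 409/8
a_3 = 1: 767/15
a_4 = 1: 1176/23
a_5 = 2: 3119/61
a_6 = 3: 10533/206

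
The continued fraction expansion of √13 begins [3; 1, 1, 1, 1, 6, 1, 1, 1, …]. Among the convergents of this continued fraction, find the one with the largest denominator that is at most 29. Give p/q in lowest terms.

a_0 = 3: 3/1  (≤ bound)
a_1 = 1: 4/1  (≤ bound)
a_2 = 1: 7/2  (≤ bound)
a_3 = 1: 11/3  (≤ bound)
a_4 = 1: 18/5  (≤ bound)
a_5 = 6: 119/33  (> 29, stop)

18/5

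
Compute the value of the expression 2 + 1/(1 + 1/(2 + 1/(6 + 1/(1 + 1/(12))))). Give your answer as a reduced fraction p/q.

Collapse the nested fraction from the inside out:
Start with 12.
1 + 1/(12/1) = 1 + 1/12 = 13/12
6 + 1/(13/12) = 6 + 12/13 = 90/13
2 + 1/(90/13) = 2 + 13/90 = 193/90
1 + 1/(193/90) = 1 + 90/193 = 283/193
2 + 1/(283/193) = 2 + 193/283 = 759/283

759/283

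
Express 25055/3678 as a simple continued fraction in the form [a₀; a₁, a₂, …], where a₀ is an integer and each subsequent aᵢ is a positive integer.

25055 = 6·3678 + 2987, so a_0 = 6
3678 = 1·2987 + 691, so a_1 = 1
2987 = 4·691 + 223, so a_2 = 4
691 = 3·223 + 22, so a_3 = 3
223 = 10·22 + 3, so a_4 = 10
22 = 7·3 + 1, so a_5 = 7
3 = 3·1 + 0, so a_6 = 3

[6; 1, 4, 3, 10, 7, 3]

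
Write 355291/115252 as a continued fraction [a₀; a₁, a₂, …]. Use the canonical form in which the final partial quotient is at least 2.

[3; 12, 11, 2, 5, 1, 4, 13]

Repeatedly divide and take the remainder:
⌊355291/115252⌋ = 3, remainder 9535
⌊115252/9535⌋ = 12, remainder 832
⌊9535/832⌋ = 11, remainder 383
⌊832/383⌋ = 2, remainder 66
⌊383/66⌋ = 5, remainder 53
⌊66/53⌋ = 1, remainder 13
⌊53/13⌋ = 4, remainder 1
⌊13/1⌋ = 13, remainder 0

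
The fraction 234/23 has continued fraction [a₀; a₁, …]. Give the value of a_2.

⌊234/23⌋ = 10, remainder 4
⌊23/4⌋ = 5, remainder 3
⌊4/3⌋ = 1, remainder 1

1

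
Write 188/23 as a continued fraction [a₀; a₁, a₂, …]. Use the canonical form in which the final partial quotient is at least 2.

[8; 5, 1, 3]

188 = 8·23 + 4, so a_0 = 8
23 = 5·4 + 3, so a_1 = 5
4 = 1·3 + 1, so a_2 = 1
3 = 3·1 + 0, so a_3 = 3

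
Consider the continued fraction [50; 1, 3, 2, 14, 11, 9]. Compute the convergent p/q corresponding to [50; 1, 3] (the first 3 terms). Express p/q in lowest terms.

Build up convergents one term at a time:
a_0 = 50: 50/1
a_1 = 1: 51/1
a_2 = 3: 203/4

203/4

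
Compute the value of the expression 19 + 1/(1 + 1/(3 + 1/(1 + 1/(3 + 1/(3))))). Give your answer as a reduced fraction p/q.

Work from the innermost term outward:
Start with 3.
3 + 1/(3/1) = 3 + 1/3 = 10/3
1 + 1/(10/3) = 1 + 3/10 = 13/10
3 + 1/(13/10) = 3 + 10/13 = 49/13
1 + 1/(49/13) = 1 + 13/49 = 62/49
19 + 1/(62/49) = 19 + 49/62 = 1227/62

1227/62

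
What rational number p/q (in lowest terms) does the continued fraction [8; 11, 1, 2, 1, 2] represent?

1043/129

Work from the innermost term outward:
Start with 2.
1 + 1/(2/1) = 1 + 1/2 = 3/2
2 + 1/(3/2) = 2 + 2/3 = 8/3
1 + 1/(8/3) = 1 + 3/8 = 11/8
11 + 1/(11/8) = 11 + 8/11 = 129/11
8 + 1/(129/11) = 8 + 11/129 = 1043/129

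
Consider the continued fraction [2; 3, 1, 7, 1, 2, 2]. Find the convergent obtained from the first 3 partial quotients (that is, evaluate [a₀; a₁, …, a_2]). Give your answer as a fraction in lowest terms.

Start with 1.
3 + 1/(1/1) = 3 + 1/1 = 4/1
2 + 1/(4/1) = 2 + 1/4 = 9/4

9/4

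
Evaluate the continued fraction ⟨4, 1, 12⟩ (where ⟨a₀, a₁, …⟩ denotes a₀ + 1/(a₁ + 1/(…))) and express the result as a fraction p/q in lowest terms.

Start with 12.
1 + 1/(12/1) = 1 + 1/12 = 13/12
4 + 1/(13/12) = 4 + 12/13 = 64/13

64/13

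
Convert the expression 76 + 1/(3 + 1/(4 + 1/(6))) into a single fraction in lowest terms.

Start with 6.
4 + 1/(6/1) = 4 + 1/6 = 25/6
3 + 1/(25/6) = 3 + 6/25 = 81/25
76 + 1/(81/25) = 76 + 25/81 = 6181/81

6181/81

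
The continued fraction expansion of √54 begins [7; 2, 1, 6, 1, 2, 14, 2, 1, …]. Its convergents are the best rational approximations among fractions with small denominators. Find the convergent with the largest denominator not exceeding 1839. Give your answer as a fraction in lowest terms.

6959/947

a_0 = 7: 7/1  (≤ bound)
a_1 = 2: 15/2  (≤ bound)
a_2 = 1: 22/3  (≤ bound)
a_3 = 6: 147/20  (≤ bound)
a_4 = 1: 169/23  (≤ bound)
a_5 = 2: 485/66  (≤ bound)
a_6 = 14: 6959/947  (≤ bound)
a_7 = 2: 14403/1960  (> 1839, stop)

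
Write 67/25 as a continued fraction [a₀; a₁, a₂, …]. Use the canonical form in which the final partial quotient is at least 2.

Repeatedly divide and take the remainder:
67 = 2·25 + 17, so a_0 = 2
25 = 1·17 + 8, so a_1 = 1
17 = 2·8 + 1, so a_2 = 2
8 = 8·1 + 0, so a_3 = 8

[2; 1, 2, 8]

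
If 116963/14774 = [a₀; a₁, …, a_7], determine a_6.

⌊116963/14774⌋ = 7, remainder 13545
⌊14774/13545⌋ = 1, remainder 1229
⌊13545/1229⌋ = 11, remainder 26
⌊1229/26⌋ = 47, remainder 7
⌊26/7⌋ = 3, remainder 5
⌊7/5⌋ = 1, remainder 2
⌊5/2⌋ = 2, remainder 1

2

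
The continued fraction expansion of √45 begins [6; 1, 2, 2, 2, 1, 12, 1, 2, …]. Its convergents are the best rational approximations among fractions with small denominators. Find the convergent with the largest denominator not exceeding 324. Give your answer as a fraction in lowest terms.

List convergents until the denominator exceeds the bound:
a_0 = 6: 6/1  (≤ bound)
a_1 = 1: 7/1  (≤ bound)
a_2 = 2: 20/3  (≤ bound)
a_3 = 2: 47/7  (≤ bound)
a_4 = 2: 114/17  (≤ bound)
a_5 = 1: 161/24  (≤ bound)
a_6 = 12: 2046/305  (≤ bound)
a_7 = 1: 2207/329  (> 324, stop)

2046/305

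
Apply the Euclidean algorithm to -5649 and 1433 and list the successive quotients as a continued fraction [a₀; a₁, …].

Repeatedly divide and take the remainder:
⌊-5649/1433⌋ = -4, remainder 83
⌊1433/83⌋ = 17, remainder 22
⌊83/22⌋ = 3, remainder 17
⌊22/17⌋ = 1, remainder 5
⌊17/5⌋ = 3, remainder 2
⌊5/2⌋ = 2, remainder 1
⌊2/1⌋ = 2, remainder 0

[-4; 17, 3, 1, 3, 2, 2]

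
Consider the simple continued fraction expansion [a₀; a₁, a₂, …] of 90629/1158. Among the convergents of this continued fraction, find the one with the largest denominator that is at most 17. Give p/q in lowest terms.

1174/15

a_0 = 78: 78/1  (≤ bound)
a_1 = 3: 235/3  (≤ bound)
a_2 = 1: 313/4  (≤ bound)
a_3 = 3: 1174/15  (≤ bound)
a_4 = 1: 1487/19  (> 17, stop)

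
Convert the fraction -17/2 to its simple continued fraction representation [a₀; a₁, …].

[-9; 2]

-17 = -9·2 + 1, so a_0 = -9
2 = 2·1 + 0, so a_1 = 2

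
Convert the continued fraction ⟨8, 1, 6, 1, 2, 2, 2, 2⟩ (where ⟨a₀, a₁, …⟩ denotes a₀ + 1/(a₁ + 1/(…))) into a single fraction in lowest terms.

Start with 2.
2 + 1/(2/1) = 2 + 1/2 = 5/2
2 + 1/(5/2) = 2 + 2/5 = 12/5
2 + 1/(12/5) = 2 + 5/12 = 29/12
1 + 1/(29/12) = 1 + 12/29 = 41/29
6 + 1/(41/29) = 6 + 29/41 = 275/41
1 + 1/(275/41) = 1 + 41/275 = 316/275
8 + 1/(316/275) = 8 + 275/316 = 2803/316

2803/316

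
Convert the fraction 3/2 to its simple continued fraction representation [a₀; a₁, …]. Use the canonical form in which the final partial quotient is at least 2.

Run the Euclidean algorithm, recording each quotient:
⌊3/2⌋ = 1, remainder 1
⌊2/1⌋ = 2, remainder 0

[1; 2]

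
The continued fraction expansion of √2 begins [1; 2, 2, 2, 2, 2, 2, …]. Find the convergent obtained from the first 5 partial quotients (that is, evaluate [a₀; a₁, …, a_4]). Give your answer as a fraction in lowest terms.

41/29

a_0 = 1: 1/1
a_1 = 2: 3/2
a_2 = 2: 7/5
a_3 = 2: 17/12
a_4 = 2: 41/29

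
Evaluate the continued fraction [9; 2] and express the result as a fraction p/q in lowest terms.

Use the convergent recurrence hₖ = aₖ·hₖ₋₁ + hₖ₋₂ (and likewise for the denominators kₖ):
a_0 = 9: 9/1
a_1 = 2: 19/2

19/2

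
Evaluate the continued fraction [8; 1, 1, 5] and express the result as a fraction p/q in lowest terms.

94/11

Start with 5.
1 + 1/(5/1) = 1 + 1/5 = 6/5
1 + 1/(6/5) = 1 + 5/6 = 11/6
8 + 1/(11/6) = 8 + 6/11 = 94/11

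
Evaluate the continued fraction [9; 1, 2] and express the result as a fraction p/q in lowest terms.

Start with 2.
1 + 1/(2/1) = 1 + 1/2 = 3/2
9 + 1/(3/2) = 9 + 2/3 = 29/3

29/3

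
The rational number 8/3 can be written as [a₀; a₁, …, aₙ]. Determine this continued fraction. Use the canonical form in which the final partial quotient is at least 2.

Repeatedly divide and take the remainder:
⌊8/3⌋ = 2, remainder 2
⌊3/2⌋ = 1, remainder 1
⌊2/1⌋ = 2, remainder 0

[2; 1, 2]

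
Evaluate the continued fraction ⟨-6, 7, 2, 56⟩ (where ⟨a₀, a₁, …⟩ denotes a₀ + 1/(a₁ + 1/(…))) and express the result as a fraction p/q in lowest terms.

-4969/847

Start with 56.
2 + 1/(56/1) = 2 + 1/56 = 113/56
7 + 1/(113/56) = 7 + 56/113 = 847/113
-6 + 1/(847/113) = -6 + 113/847 = -4969/847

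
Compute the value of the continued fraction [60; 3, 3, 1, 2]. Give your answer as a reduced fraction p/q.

a_0 = 60: 60/1
a_1 = 3: 181/3
a_2 = 3: 603/10
a_3 = 1: 784/13
a_4 = 2: 2171/36

2171/36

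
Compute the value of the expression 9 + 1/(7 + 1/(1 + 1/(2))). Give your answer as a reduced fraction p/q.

Use the convergent recurrence hₖ = aₖ·hₖ₋₁ + hₖ₋₂ (and likewise for the denominators kₖ):
a_0 = 9: 9/1
a_1 = 7: 64/7
a_2 = 1: 73/8
a_3 = 2: 210/23

210/23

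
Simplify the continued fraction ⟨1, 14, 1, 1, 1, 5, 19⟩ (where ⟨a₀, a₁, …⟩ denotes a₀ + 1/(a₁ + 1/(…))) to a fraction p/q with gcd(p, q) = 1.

a_0 = 1: 1/1
a_1 = 14: 15/14
a_2 = 1: 16/15
a_3 = 1: 31/29
a_4 = 1: 47/44
a_5 = 5: 266/249
a_6 = 19: 5101/4775

5101/4775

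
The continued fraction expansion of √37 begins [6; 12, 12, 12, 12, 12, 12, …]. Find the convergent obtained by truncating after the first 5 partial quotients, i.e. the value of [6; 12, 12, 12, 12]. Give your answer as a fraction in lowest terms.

128766/21169

Work from the innermost term outward:
Start with 12.
12 + 1/(12/1) = 12 + 1/12 = 145/12
12 + 1/(145/12) = 12 + 12/145 = 1752/145
12 + 1/(1752/145) = 12 + 145/1752 = 21169/1752
6 + 1/(21169/1752) = 6 + 1752/21169 = 128766/21169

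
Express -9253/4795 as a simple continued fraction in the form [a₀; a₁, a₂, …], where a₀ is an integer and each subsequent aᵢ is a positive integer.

-9253 = -2·4795 + 337, so a_0 = -2
4795 = 14·337 + 77, so a_1 = 14
337 = 4·77 + 29, so a_2 = 4
77 = 2·29 + 19, so a_3 = 2
29 = 1·19 + 10, so a_4 = 1
19 = 1·10 + 9, so a_5 = 1
10 = 1·9 + 1, so a_6 = 1
9 = 9·1 + 0, so a_7 = 9

[-2; 14, 4, 2, 1, 1, 1, 9]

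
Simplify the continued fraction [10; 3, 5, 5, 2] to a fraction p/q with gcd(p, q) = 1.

a_0 = 10: 10/1
a_1 = 3: 31/3
a_2 = 5: 165/16
a_3 = 5: 856/83
a_4 = 2: 1877/182

1877/182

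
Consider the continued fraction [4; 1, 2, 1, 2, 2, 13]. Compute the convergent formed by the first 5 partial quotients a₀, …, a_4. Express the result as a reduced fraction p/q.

Compute successive convergents:
a_0 = 4: 4/1
a_1 = 1: 5/1
a_2 = 2: 14/3
a_3 = 1: 19/4
a_4 = 2: 52/11

52/11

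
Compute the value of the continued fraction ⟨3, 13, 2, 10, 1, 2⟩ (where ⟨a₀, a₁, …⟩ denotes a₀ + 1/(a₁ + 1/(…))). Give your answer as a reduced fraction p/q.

Collapse the nested fraction from the inside out:
Start with 2.
1 + 1/(2/1) = 1 + 1/2 = 3/2
10 + 1/(3/2) = 10 + 2/3 = 32/3
2 + 1/(32/3) = 2 + 3/32 = 67/32
13 + 1/(67/32) = 13 + 32/67 = 903/67
3 + 1/(903/67) = 3 + 67/903 = 2776/903

2776/903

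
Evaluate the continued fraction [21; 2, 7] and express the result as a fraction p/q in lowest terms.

322/15

Start with 7.
2 + 1/(7/1) = 2 + 1/7 = 15/7
21 + 1/(15/7) = 21 + 7/15 = 322/15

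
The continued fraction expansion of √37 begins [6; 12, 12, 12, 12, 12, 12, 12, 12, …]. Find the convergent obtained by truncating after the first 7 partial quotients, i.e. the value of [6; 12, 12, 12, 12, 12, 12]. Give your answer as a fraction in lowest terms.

a_0 = 6: 6/1
a_1 = 12: 73/12
a_2 = 12: 882/145
a_3 = 12: 10657/1752
a_4 = 12: 128766/21169
a_5 = 12: 1555849/255780
a_6 = 12: 18798954/3090529

18798954/3090529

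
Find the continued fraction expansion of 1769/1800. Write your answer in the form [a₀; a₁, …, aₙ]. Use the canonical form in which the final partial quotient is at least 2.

⌊1769/1800⌋ = 0, remainder 1769
⌊1800/1769⌋ = 1, remainder 31
⌊1769/31⌋ = 57, remainder 2
⌊31/2⌋ = 15, remainder 1
⌊2/1⌋ = 2, remainder 0

[0; 1, 57, 15, 2]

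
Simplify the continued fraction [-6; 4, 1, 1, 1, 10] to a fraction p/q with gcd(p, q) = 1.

-862/149

Starting at the tail and folding back:
Start with 10.
1 + 1/(10/1) = 1 + 1/10 = 11/10
1 + 1/(11/10) = 1 + 10/11 = 21/11
1 + 1/(21/11) = 1 + 11/21 = 32/21
4 + 1/(32/21) = 4 + 21/32 = 149/32
-6 + 1/(149/32) = -6 + 32/149 = -862/149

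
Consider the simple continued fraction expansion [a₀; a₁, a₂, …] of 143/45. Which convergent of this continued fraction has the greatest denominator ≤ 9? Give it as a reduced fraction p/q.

List convergents until the denominator exceeds the bound:
a_0 = 3: 3/1  (≤ bound)
a_1 = 5: 16/5  (≤ bound)
a_2 = 1: 19/6  (≤ bound)
a_3 = 1: 35/11  (> 9, stop)

19/6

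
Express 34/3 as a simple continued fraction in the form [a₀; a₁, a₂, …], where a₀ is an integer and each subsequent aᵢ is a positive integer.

[11; 3]

⌊34/3⌋ = 11, remainder 1
⌊3/1⌋ = 3, remainder 0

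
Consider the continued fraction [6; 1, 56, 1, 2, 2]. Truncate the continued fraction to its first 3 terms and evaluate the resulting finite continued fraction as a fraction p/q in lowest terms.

a_0 = 6: 6/1
a_1 = 1: 7/1
a_2 = 56: 398/57

398/57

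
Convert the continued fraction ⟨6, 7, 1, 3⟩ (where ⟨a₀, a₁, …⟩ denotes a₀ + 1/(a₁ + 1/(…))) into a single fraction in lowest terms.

a_0 = 6: 6/1
a_1 = 7: 43/7
a_2 = 1: 49/8
a_3 = 3: 190/31

190/31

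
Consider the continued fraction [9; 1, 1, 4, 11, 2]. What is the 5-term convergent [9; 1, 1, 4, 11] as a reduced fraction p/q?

965/101

Starting at the tail and folding back:
Start with 11.
4 + 1/(11/1) = 4 + 1/11 = 45/11
1 + 1/(45/11) = 1 + 11/45 = 56/45
1 + 1/(56/45) = 1 + 45/56 = 101/56
9 + 1/(101/56) = 9 + 56/101 = 965/101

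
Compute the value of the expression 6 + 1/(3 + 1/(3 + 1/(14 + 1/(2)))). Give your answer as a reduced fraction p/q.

1865/296

a_0 = 6: 6/1
a_1 = 3: 19/3
a_2 = 3: 63/10
a_3 = 14: 901/143
a_4 = 2: 1865/296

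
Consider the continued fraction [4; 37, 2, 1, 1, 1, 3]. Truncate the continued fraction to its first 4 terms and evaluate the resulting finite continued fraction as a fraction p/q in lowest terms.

a_0 = 4: 4/1
a_1 = 37: 149/37
a_2 = 2: 302/75
a_3 = 1: 451/112

451/112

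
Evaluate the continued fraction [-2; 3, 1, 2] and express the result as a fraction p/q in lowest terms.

-19/11

Use the convergent recurrence hₖ = aₖ·hₖ₋₁ + hₖ₋₂ (and likewise for the denominators kₖ):
a_0 = -2: -2/1
a_1 = 3: -5/3
a_2 = 1: -7/4
a_3 = 2: -19/11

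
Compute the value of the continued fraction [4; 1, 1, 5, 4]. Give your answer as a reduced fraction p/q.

209/46

Use the convergent recurrence hₖ = aₖ·hₖ₋₁ + hₖ₋₂ (and likewise for the denominators kₖ):
a_0 = 4: 4/1
a_1 = 1: 5/1
a_2 = 1: 9/2
a_3 = 5: 50/11
a_4 = 4: 209/46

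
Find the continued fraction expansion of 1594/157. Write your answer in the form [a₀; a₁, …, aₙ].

1594 ÷ 157 → quotient 10, remainder 24
157 ÷ 24 → quotient 6, remainder 13
24 ÷ 13 → quotient 1, remainder 11
13 ÷ 11 → quotient 1, remainder 2
11 ÷ 2 → quotient 5, remainder 1
2 ÷ 1 → quotient 2, remainder 0

[10; 6, 1, 1, 5, 2]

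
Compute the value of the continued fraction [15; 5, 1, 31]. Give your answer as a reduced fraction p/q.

a_0 = 15: 15/1
a_1 = 5: 76/5
a_2 = 1: 91/6
a_3 = 31: 2897/191

2897/191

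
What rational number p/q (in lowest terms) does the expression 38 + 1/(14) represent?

533/14

Start with 14.
38 + 1/(14/1) = 38 + 1/14 = 533/14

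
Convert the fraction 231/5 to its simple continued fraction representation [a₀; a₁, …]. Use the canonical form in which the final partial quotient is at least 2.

[46; 5]

231 = 46·5 + 1, so a_0 = 46
5 = 5·1 + 0, so a_1 = 5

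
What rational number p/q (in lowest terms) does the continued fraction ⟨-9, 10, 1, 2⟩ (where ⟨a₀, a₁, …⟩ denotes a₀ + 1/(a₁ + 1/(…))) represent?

Start with 2.
1 + 1/(2/1) = 1 + 1/2 = 3/2
10 + 1/(3/2) = 10 + 2/3 = 32/3
-9 + 1/(32/3) = -9 + 3/32 = -285/32

-285/32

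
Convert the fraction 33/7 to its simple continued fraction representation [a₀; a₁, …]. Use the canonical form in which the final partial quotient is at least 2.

33 ÷ 7 → quotient 4, remainder 5
7 ÷ 5 → quotient 1, remainder 2
5 ÷ 2 → quotient 2, remainder 1
2 ÷ 1 → quotient 2, remainder 0

[4; 1, 2, 2]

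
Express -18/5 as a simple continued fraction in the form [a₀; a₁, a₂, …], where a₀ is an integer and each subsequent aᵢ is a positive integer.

Apply division with remainder until the remainder is 0:
⌊-18/5⌋ = -4, remainder 2
⌊5/2⌋ = 2, remainder 1
⌊2/1⌋ = 2, remainder 0

[-4; 2, 2]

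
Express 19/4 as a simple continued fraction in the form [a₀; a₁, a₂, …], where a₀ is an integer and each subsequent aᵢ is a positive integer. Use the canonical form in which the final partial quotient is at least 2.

19 ÷ 4 → quotient 4, remainder 3
4 ÷ 3 → quotient 1, remainder 1
3 ÷ 1 → quotient 3, remainder 0

[4; 1, 3]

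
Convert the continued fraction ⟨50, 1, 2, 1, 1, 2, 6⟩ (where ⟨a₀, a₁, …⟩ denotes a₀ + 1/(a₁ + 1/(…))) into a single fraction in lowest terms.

a_0 = 50: 50/1
a_1 = 1: 51/1
a_2 = 2: 152/3
a_3 = 1: 203/4
a_4 = 1: 355/7
a_5 = 2: 913/18
a_6 = 6: 5833/115

5833/115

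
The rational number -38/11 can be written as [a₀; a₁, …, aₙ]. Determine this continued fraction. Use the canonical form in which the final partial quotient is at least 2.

[-4; 1, 1, 5]

⌊-38/11⌋ = -4, remainder 6
⌊11/6⌋ = 1, remainder 5
⌊6/5⌋ = 1, remainder 1
⌊5/1⌋ = 5, remainder 0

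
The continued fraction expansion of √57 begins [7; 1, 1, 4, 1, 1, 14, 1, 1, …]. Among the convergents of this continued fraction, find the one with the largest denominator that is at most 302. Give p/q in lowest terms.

List convergents until the denominator exceeds the bound:
a_0 = 7: 7/1  (≤ bound)
a_1 = 1: 8/1  (≤ bound)
a_2 = 1: 15/2  (≤ bound)
a_3 = 4: 68/9  (≤ bound)
a_4 = 1: 83/11  (≤ bound)
a_5 = 1: 151/20  (≤ bound)
a_6 = 14: 2197/291  (≤ bound)
a_7 = 1: 2348/311  (> 302, stop)

2197/291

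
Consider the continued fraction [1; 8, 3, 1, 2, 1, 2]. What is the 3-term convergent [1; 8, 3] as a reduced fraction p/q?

Start with 3.
8 + 1/(3/1) = 8 + 1/3 = 25/3
1 + 1/(25/3) = 1 + 3/25 = 28/25

28/25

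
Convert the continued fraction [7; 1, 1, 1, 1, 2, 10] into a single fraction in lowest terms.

1028/135

Collapse the nested fraction from the inside out:
Start with 10.
2 + 1/(10/1) = 2 + 1/10 = 21/10
1 + 1/(21/10) = 1 + 10/21 = 31/21
1 + 1/(31/21) = 1 + 21/31 = 52/31
1 + 1/(52/31) = 1 + 31/52 = 83/52
1 + 1/(83/52) = 1 + 52/83 = 135/83
7 + 1/(135/83) = 7 + 83/135 = 1028/135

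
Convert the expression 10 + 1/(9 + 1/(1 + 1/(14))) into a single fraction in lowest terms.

a_0 = 10: 10/1
a_1 = 9: 91/9
a_2 = 1: 101/10
a_3 = 14: 1505/149

1505/149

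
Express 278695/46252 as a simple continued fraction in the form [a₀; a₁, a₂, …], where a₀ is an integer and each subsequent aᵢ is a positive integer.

Run the Euclidean algorithm, recording each quotient:
⌊278695/46252⌋ = 6, remainder 1183
⌊46252/1183⌋ = 39, remainder 115
⌊1183/115⌋ = 10, remainder 33
⌊115/33⌋ = 3, remainder 16
⌊33/16⌋ = 2, remainder 1
⌊16/1⌋ = 16, remainder 0

[6; 39, 10, 3, 2, 16]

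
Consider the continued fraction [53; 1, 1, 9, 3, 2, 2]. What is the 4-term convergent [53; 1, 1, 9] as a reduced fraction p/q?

Use the convergent recurrence hₖ = aₖ·hₖ₋₁ + hₖ₋₂ (and likewise for the denominators kₖ):
a_0 = 53: 53/1
a_1 = 1: 54/1
a_2 = 1: 107/2
a_3 = 9: 1017/19

1017/19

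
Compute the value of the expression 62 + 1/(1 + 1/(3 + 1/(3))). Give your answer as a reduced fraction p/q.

816/13

Start with 3.
3 + 1/(3/1) = 3 + 1/3 = 10/3
1 + 1/(10/3) = 1 + 3/10 = 13/10
62 + 1/(13/10) = 62 + 10/13 = 816/13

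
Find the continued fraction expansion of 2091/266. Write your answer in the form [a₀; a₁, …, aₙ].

Apply division with remainder until the remainder is 0:
2091 ÷ 266 → quotient 7, remainder 229
266 ÷ 229 → quotient 1, remainder 37
229 ÷ 37 → quotient 6, remainder 7
37 ÷ 7 → quotient 5, remainder 2
7 ÷ 2 → quotient 3, remainder 1
2 ÷ 1 → quotient 2, remainder 0

[7; 1, 6, 5, 3, 2]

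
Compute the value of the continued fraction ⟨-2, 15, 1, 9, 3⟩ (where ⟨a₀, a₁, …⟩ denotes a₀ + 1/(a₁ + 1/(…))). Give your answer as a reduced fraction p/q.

-955/493

a_0 = -2: -2/1
a_1 = 15: -29/15
a_2 = 1: -31/16
a_3 = 9: -308/159
a_4 = 3: -955/493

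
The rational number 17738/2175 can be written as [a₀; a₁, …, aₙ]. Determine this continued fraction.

[8; 6, 2, 3, 2, 1, 14]

Run the Euclidean algorithm, recording each quotient:
17738 = 8·2175 + 338, so a_0 = 8
2175 = 6·338 + 147, so a_1 = 6
338 = 2·147 + 44, so a_2 = 2
147 = 3·44 + 15, so a_3 = 3
44 = 2·15 + 14, so a_4 = 2
15 = 1·14 + 1, so a_5 = 1
14 = 14·1 + 0, so a_6 = 14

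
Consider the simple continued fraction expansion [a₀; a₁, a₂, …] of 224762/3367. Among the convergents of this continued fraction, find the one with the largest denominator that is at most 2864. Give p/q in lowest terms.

a_0 = 66: 66/1  (≤ bound)
a_1 = 1: 67/1  (≤ bound)
a_2 = 3: 267/4  (≤ bound)
a_3 = 14: 3805/57  (≤ bound)
a_4 = 59: 224762/3367  (> 2864, stop)

3805/57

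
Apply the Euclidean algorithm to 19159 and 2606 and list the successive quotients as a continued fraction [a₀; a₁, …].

19159 ÷ 2606 → quotient 7, remainder 917
2606 ÷ 917 → quotient 2, remainder 772
917 ÷ 772 → quotient 1, remainder 145
772 ÷ 145 → quotient 5, remainder 47
145 ÷ 47 → quotient 3, remainder 4
47 ÷ 4 → quotient 11, remainder 3
4 ÷ 3 → quotient 1, remainder 1
3 ÷ 1 → quotient 3, remainder 0

[7; 2, 1, 5, 3, 11, 1, 3]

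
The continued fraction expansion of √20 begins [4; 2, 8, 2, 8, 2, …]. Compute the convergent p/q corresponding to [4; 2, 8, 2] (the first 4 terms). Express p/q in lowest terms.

a_0 = 4: 4/1
a_1 = 2: 9/2
a_2 = 8: 76/17
a_3 = 2: 161/36

161/36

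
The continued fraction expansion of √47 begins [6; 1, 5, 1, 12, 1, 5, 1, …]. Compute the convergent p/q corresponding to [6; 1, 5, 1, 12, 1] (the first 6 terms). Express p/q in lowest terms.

Starting at the tail and folding back:
Start with 1.
12 + 1/(1/1) = 12 + 1/1 = 13/1
1 + 1/(13/1) = 1 + 1/13 = 14/13
5 + 1/(14/13) = 5 + 13/14 = 83/14
1 + 1/(83/14) = 1 + 14/83 = 97/83
6 + 1/(97/83) = 6 + 83/97 = 665/97

665/97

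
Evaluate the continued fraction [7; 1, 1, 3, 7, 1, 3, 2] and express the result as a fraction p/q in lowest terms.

3845/508

Compute successive convergents:
a_0 = 7: 7/1
a_1 = 1: 8/1
a_2 = 1: 15/2
a_3 = 3: 53/7
a_4 = 7: 386/51
a_5 = 1: 439/58
a_6 = 3: 1703/225
a_7 = 2: 3845/508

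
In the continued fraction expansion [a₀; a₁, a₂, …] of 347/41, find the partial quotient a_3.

Repeatedly divide and take the remainder:
347 ÷ 41 → quotient 8, remainder 19
41 ÷ 19 → quotient 2, remainder 3
19 ÷ 3 → quotient 6, remainder 1
3 ÷ 1 → quotient 3, remainder 0

3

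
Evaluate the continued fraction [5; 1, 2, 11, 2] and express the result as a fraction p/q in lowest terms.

403/71

Work from the innermost term outward:
Start with 2.
11 + 1/(2/1) = 11 + 1/2 = 23/2
2 + 1/(23/2) = 2 + 2/23 = 48/23
1 + 1/(48/23) = 1 + 23/48 = 71/48
5 + 1/(71/48) = 5 + 48/71 = 403/71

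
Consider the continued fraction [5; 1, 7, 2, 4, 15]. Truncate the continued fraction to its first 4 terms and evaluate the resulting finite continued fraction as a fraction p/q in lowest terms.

Start with 2.
7 + 1/(2/1) = 7 + 1/2 = 15/2
1 + 1/(15/2) = 1 + 2/15 = 17/15
5 + 1/(17/15) = 5 + 15/17 = 100/17

100/17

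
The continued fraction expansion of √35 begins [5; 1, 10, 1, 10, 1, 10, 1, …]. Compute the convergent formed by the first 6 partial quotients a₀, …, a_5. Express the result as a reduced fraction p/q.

846/143

Collapse the nested fraction from the inside out:
Start with 1.
10 + 1/(1/1) = 10 + 1/1 = 11/1
1 + 1/(11/1) = 1 + 1/11 = 12/11
10 + 1/(12/11) = 10 + 11/12 = 131/12
1 + 1/(131/12) = 1 + 12/131 = 143/131
5 + 1/(143/131) = 5 + 131/143 = 846/143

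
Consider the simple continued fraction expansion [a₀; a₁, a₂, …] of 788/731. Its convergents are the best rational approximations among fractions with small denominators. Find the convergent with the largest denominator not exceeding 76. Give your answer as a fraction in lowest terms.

69/64

a_0 = 1: 1/1  (≤ bound)
a_1 = 12: 13/12  (≤ bound)
a_2 = 1: 14/13  (≤ bound)
a_3 = 4: 69/64  (≤ bound)
a_4 = 1: 83/77  (> 76, stop)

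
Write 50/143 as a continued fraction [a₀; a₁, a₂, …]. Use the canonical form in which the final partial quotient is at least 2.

[0; 2, 1, 6, 7]

50 ÷ 143 → quotient 0, remainder 50
143 ÷ 50 → quotient 2, remainder 43
50 ÷ 43 → quotient 1, remainder 7
43 ÷ 7 → quotient 6, remainder 1
7 ÷ 1 → quotient 7, remainder 0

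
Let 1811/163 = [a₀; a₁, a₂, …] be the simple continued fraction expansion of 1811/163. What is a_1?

Apply division with remainder until the remainder is 0:
1811 ÷ 163 → quotient 11, remainder 18
163 ÷ 18 → quotient 9, remainder 1

9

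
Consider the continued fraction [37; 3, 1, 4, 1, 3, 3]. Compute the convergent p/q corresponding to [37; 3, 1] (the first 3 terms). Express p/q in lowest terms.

149/4

a_0 = 37: 37/1
a_1 = 3: 112/3
a_2 = 1: 149/4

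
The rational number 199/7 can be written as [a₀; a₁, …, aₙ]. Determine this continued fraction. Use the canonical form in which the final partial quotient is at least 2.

199 ÷ 7 → quotient 28, remainder 3
7 ÷ 3 → quotient 2, remainder 1
3 ÷ 1 → quotient 3, remainder 0

[28; 2, 3]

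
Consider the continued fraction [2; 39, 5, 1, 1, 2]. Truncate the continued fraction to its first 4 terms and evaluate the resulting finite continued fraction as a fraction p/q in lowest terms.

Start with 1.
5 + 1/(1/1) = 5 + 1/1 = 6/1
39 + 1/(6/1) = 39 + 1/6 = 235/6
2 + 1/(235/6) = 2 + 6/235 = 476/235

476/235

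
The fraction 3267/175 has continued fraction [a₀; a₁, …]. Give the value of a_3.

58

3267 = 18·175 + 117, so a_0 = 18
175 = 1·117 + 58, so a_1 = 1
117 = 2·58 + 1, so a_2 = 2
58 = 58·1 + 0, so a_3 = 58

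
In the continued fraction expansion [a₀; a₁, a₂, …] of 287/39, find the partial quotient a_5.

2

287 = 7·39 + 14, so a_0 = 7
39 = 2·14 + 11, so a_1 = 2
14 = 1·11 + 3, so a_2 = 1
11 = 3·3 + 2, so a_3 = 3
3 = 1·2 + 1, so a_4 = 1
2 = 2·1 + 0, so a_5 = 2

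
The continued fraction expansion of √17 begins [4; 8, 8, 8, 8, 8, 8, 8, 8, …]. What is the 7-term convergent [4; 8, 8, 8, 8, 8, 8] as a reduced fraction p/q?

a_0 = 4: 4/1
a_1 = 8: 33/8
a_2 = 8: 268/65
a_3 = 8: 2177/528
a_4 = 8: 17684/4289
a_5 = 8: 143649/34840
a_6 = 8: 1166876/283009

1166876/283009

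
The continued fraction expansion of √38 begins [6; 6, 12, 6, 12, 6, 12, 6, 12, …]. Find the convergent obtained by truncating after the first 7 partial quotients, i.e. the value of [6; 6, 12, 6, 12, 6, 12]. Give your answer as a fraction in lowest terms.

2463306/399601

Build up convergents one term at a time:
a_0 = 6: 6/1
a_1 = 6: 37/6
a_2 = 12: 450/73
a_3 = 6: 2737/444
a_4 = 12: 33294/5401
a_5 = 6: 202501/32850
a_6 = 12: 2463306/399601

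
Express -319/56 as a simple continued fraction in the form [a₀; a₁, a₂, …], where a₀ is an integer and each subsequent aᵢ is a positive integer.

[-6; 3, 3, 2, 2]

-319 ÷ 56 → quotient -6, remainder 17
56 ÷ 17 → quotient 3, remainder 5
17 ÷ 5 → quotient 3, remainder 2
5 ÷ 2 → quotient 2, remainder 1
2 ÷ 1 → quotient 2, remainder 0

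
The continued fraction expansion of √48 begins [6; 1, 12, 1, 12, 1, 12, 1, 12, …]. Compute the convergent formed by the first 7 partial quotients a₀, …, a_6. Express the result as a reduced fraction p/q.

Compute successive convergents:
a_0 = 6: 6/1
a_1 = 1: 7/1
a_2 = 12: 90/13
a_3 = 1: 97/14
a_4 = 12: 1254/181
a_5 = 1: 1351/195
a_6 = 12: 17466/2521

17466/2521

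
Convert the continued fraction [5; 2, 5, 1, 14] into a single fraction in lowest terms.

a_0 = 5: 5/1
a_1 = 2: 11/2
a_2 = 5: 60/11
a_3 = 1: 71/13
a_4 = 14: 1054/193

1054/193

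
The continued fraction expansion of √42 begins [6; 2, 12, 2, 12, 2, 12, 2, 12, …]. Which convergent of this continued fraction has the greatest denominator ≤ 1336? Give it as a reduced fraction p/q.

a_0 = 6: 6/1  (≤ bound)
a_1 = 2: 13/2  (≤ bound)
a_2 = 12: 162/25  (≤ bound)
a_3 = 2: 337/52  (≤ bound)
a_4 = 12: 4206/649  (≤ bound)
a_5 = 2: 8749/1350  (> 1336, stop)

4206/649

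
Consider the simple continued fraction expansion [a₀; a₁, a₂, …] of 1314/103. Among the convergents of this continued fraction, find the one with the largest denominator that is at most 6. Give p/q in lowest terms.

a_0 = 12: 12/1  (≤ bound)
a_1 = 1: 13/1  (≤ bound)
a_2 = 3: 51/4  (≤ bound)
a_3 = 8: 421/33  (> 6, stop)

51/4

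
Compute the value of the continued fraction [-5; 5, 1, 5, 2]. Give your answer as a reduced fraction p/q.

a_0 = -5: -5/1
a_1 = 5: -24/5
a_2 = 1: -29/6
a_3 = 5: -169/35
a_4 = 2: -367/76

-367/76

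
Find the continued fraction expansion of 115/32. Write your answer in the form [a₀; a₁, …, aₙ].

[3; 1, 1, 2, 6]

115 = 3·32 + 19, so a_0 = 3
32 = 1·19 + 13, so a_1 = 1
19 = 1·13 + 6, so a_2 = 1
13 = 2·6 + 1, so a_3 = 2
6 = 6·1 + 0, so a_4 = 6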